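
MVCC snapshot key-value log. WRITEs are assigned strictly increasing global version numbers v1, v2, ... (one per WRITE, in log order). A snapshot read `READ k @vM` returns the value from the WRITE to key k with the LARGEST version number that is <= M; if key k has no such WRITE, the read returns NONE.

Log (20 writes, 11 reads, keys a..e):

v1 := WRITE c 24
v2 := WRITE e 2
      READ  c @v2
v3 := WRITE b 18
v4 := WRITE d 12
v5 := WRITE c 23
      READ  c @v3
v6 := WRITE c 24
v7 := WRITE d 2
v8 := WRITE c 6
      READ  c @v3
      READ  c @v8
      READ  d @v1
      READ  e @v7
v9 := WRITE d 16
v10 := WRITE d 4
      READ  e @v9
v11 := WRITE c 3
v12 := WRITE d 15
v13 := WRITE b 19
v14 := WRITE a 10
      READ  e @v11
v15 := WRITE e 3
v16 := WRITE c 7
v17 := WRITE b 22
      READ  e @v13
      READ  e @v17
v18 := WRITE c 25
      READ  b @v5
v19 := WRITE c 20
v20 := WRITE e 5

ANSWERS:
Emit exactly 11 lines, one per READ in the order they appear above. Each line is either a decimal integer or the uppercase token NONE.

v1: WRITE c=24  (c history now [(1, 24)])
v2: WRITE e=2  (e history now [(2, 2)])
READ c @v2: history=[(1, 24)] -> pick v1 -> 24
v3: WRITE b=18  (b history now [(3, 18)])
v4: WRITE d=12  (d history now [(4, 12)])
v5: WRITE c=23  (c history now [(1, 24), (5, 23)])
READ c @v3: history=[(1, 24), (5, 23)] -> pick v1 -> 24
v6: WRITE c=24  (c history now [(1, 24), (5, 23), (6, 24)])
v7: WRITE d=2  (d history now [(4, 12), (7, 2)])
v8: WRITE c=6  (c history now [(1, 24), (5, 23), (6, 24), (8, 6)])
READ c @v3: history=[(1, 24), (5, 23), (6, 24), (8, 6)] -> pick v1 -> 24
READ c @v8: history=[(1, 24), (5, 23), (6, 24), (8, 6)] -> pick v8 -> 6
READ d @v1: history=[(4, 12), (7, 2)] -> no version <= 1 -> NONE
READ e @v7: history=[(2, 2)] -> pick v2 -> 2
v9: WRITE d=16  (d history now [(4, 12), (7, 2), (9, 16)])
v10: WRITE d=4  (d history now [(4, 12), (7, 2), (9, 16), (10, 4)])
READ e @v9: history=[(2, 2)] -> pick v2 -> 2
v11: WRITE c=3  (c history now [(1, 24), (5, 23), (6, 24), (8, 6), (11, 3)])
v12: WRITE d=15  (d history now [(4, 12), (7, 2), (9, 16), (10, 4), (12, 15)])
v13: WRITE b=19  (b history now [(3, 18), (13, 19)])
v14: WRITE a=10  (a history now [(14, 10)])
READ e @v11: history=[(2, 2)] -> pick v2 -> 2
v15: WRITE e=3  (e history now [(2, 2), (15, 3)])
v16: WRITE c=7  (c history now [(1, 24), (5, 23), (6, 24), (8, 6), (11, 3), (16, 7)])
v17: WRITE b=22  (b history now [(3, 18), (13, 19), (17, 22)])
READ e @v13: history=[(2, 2), (15, 3)] -> pick v2 -> 2
READ e @v17: history=[(2, 2), (15, 3)] -> pick v15 -> 3
v18: WRITE c=25  (c history now [(1, 24), (5, 23), (6, 24), (8, 6), (11, 3), (16, 7), (18, 25)])
READ b @v5: history=[(3, 18), (13, 19), (17, 22)] -> pick v3 -> 18
v19: WRITE c=20  (c history now [(1, 24), (5, 23), (6, 24), (8, 6), (11, 3), (16, 7), (18, 25), (19, 20)])
v20: WRITE e=5  (e history now [(2, 2), (15, 3), (20, 5)])

Answer: 24
24
24
6
NONE
2
2
2
2
3
18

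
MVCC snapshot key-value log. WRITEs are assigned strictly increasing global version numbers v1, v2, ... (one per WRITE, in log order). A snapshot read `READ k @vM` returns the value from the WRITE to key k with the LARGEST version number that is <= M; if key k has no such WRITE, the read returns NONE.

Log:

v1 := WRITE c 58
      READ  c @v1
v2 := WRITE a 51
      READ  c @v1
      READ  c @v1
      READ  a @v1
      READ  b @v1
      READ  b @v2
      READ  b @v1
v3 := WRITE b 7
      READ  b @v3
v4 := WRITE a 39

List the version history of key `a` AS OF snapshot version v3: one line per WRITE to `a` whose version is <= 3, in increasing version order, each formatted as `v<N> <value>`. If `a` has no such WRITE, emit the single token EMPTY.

Scan writes for key=a with version <= 3:
  v1 WRITE c 58 -> skip
  v2 WRITE a 51 -> keep
  v3 WRITE b 7 -> skip
  v4 WRITE a 39 -> drop (> snap)
Collected: [(2, 51)]

Answer: v2 51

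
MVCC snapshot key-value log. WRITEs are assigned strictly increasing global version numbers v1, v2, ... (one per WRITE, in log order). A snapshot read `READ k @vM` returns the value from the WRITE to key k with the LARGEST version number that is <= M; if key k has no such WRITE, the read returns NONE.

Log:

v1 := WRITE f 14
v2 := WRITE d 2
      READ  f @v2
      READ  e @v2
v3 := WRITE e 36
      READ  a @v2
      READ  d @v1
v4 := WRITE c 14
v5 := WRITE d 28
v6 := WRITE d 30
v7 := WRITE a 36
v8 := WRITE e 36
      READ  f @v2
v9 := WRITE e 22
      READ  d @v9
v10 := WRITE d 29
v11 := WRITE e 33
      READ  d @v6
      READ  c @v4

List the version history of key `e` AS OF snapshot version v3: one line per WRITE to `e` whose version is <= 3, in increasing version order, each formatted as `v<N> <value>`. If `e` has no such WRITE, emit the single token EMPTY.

Scan writes for key=e with version <= 3:
  v1 WRITE f 14 -> skip
  v2 WRITE d 2 -> skip
  v3 WRITE e 36 -> keep
  v4 WRITE c 14 -> skip
  v5 WRITE d 28 -> skip
  v6 WRITE d 30 -> skip
  v7 WRITE a 36 -> skip
  v8 WRITE e 36 -> drop (> snap)
  v9 WRITE e 22 -> drop (> snap)
  v10 WRITE d 29 -> skip
  v11 WRITE e 33 -> drop (> snap)
Collected: [(3, 36)]

Answer: v3 36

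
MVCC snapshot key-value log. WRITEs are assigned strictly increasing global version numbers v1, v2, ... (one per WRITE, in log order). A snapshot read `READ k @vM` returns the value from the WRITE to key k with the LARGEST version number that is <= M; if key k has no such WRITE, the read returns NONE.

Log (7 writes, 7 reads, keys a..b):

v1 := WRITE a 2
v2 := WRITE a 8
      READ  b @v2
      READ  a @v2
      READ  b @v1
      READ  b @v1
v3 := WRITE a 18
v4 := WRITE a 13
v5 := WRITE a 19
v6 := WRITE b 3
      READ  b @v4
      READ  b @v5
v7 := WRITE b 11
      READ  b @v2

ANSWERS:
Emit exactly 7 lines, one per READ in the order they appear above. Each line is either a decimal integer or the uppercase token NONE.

v1: WRITE a=2  (a history now [(1, 2)])
v2: WRITE a=8  (a history now [(1, 2), (2, 8)])
READ b @v2: history=[] -> no version <= 2 -> NONE
READ a @v2: history=[(1, 2), (2, 8)] -> pick v2 -> 8
READ b @v1: history=[] -> no version <= 1 -> NONE
READ b @v1: history=[] -> no version <= 1 -> NONE
v3: WRITE a=18  (a history now [(1, 2), (2, 8), (3, 18)])
v4: WRITE a=13  (a history now [(1, 2), (2, 8), (3, 18), (4, 13)])
v5: WRITE a=19  (a history now [(1, 2), (2, 8), (3, 18), (4, 13), (5, 19)])
v6: WRITE b=3  (b history now [(6, 3)])
READ b @v4: history=[(6, 3)] -> no version <= 4 -> NONE
READ b @v5: history=[(6, 3)] -> no version <= 5 -> NONE
v7: WRITE b=11  (b history now [(6, 3), (7, 11)])
READ b @v2: history=[(6, 3), (7, 11)] -> no version <= 2 -> NONE

Answer: NONE
8
NONE
NONE
NONE
NONE
NONE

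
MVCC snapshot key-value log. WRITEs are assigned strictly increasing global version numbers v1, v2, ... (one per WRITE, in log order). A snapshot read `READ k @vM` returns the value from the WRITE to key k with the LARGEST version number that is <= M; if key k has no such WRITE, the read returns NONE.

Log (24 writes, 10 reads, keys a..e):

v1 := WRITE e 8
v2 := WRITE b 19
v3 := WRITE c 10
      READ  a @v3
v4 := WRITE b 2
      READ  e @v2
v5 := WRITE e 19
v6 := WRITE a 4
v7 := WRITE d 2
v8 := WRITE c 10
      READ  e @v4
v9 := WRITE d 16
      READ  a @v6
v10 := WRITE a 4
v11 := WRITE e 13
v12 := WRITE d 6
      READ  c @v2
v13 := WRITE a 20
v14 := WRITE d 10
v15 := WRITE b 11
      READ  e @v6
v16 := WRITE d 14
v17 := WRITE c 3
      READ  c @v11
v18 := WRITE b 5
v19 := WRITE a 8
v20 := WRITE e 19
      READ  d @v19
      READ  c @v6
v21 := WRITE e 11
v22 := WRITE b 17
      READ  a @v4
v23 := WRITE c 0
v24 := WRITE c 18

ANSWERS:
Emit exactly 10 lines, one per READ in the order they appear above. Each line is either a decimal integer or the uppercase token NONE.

Answer: NONE
8
8
4
NONE
19
10
14
10
NONE

Derivation:
v1: WRITE e=8  (e history now [(1, 8)])
v2: WRITE b=19  (b history now [(2, 19)])
v3: WRITE c=10  (c history now [(3, 10)])
READ a @v3: history=[] -> no version <= 3 -> NONE
v4: WRITE b=2  (b history now [(2, 19), (4, 2)])
READ e @v2: history=[(1, 8)] -> pick v1 -> 8
v5: WRITE e=19  (e history now [(1, 8), (5, 19)])
v6: WRITE a=4  (a history now [(6, 4)])
v7: WRITE d=2  (d history now [(7, 2)])
v8: WRITE c=10  (c history now [(3, 10), (8, 10)])
READ e @v4: history=[(1, 8), (5, 19)] -> pick v1 -> 8
v9: WRITE d=16  (d history now [(7, 2), (9, 16)])
READ a @v6: history=[(6, 4)] -> pick v6 -> 4
v10: WRITE a=4  (a history now [(6, 4), (10, 4)])
v11: WRITE e=13  (e history now [(1, 8), (5, 19), (11, 13)])
v12: WRITE d=6  (d history now [(7, 2), (9, 16), (12, 6)])
READ c @v2: history=[(3, 10), (8, 10)] -> no version <= 2 -> NONE
v13: WRITE a=20  (a history now [(6, 4), (10, 4), (13, 20)])
v14: WRITE d=10  (d history now [(7, 2), (9, 16), (12, 6), (14, 10)])
v15: WRITE b=11  (b history now [(2, 19), (4, 2), (15, 11)])
READ e @v6: history=[(1, 8), (5, 19), (11, 13)] -> pick v5 -> 19
v16: WRITE d=14  (d history now [(7, 2), (9, 16), (12, 6), (14, 10), (16, 14)])
v17: WRITE c=3  (c history now [(3, 10), (8, 10), (17, 3)])
READ c @v11: history=[(3, 10), (8, 10), (17, 3)] -> pick v8 -> 10
v18: WRITE b=5  (b history now [(2, 19), (4, 2), (15, 11), (18, 5)])
v19: WRITE a=8  (a history now [(6, 4), (10, 4), (13, 20), (19, 8)])
v20: WRITE e=19  (e history now [(1, 8), (5, 19), (11, 13), (20, 19)])
READ d @v19: history=[(7, 2), (9, 16), (12, 6), (14, 10), (16, 14)] -> pick v16 -> 14
READ c @v6: history=[(3, 10), (8, 10), (17, 3)] -> pick v3 -> 10
v21: WRITE e=11  (e history now [(1, 8), (5, 19), (11, 13), (20, 19), (21, 11)])
v22: WRITE b=17  (b history now [(2, 19), (4, 2), (15, 11), (18, 5), (22, 17)])
READ a @v4: history=[(6, 4), (10, 4), (13, 20), (19, 8)] -> no version <= 4 -> NONE
v23: WRITE c=0  (c history now [(3, 10), (8, 10), (17, 3), (23, 0)])
v24: WRITE c=18  (c history now [(3, 10), (8, 10), (17, 3), (23, 0), (24, 18)])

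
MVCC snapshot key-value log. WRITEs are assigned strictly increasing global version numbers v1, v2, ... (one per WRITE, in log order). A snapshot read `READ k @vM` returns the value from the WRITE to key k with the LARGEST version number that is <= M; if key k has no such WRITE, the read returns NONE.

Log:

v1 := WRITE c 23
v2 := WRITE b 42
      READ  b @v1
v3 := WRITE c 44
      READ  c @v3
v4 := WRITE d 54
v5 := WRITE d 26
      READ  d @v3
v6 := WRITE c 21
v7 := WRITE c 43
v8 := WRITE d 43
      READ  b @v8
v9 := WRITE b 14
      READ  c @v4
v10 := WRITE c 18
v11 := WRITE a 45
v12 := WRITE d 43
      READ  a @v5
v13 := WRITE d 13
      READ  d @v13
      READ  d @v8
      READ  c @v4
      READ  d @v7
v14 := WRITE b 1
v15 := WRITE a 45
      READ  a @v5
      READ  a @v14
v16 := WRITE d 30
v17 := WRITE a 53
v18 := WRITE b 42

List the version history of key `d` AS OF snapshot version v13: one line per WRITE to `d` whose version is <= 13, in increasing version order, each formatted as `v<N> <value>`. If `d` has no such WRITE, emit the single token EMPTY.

Scan writes for key=d with version <= 13:
  v1 WRITE c 23 -> skip
  v2 WRITE b 42 -> skip
  v3 WRITE c 44 -> skip
  v4 WRITE d 54 -> keep
  v5 WRITE d 26 -> keep
  v6 WRITE c 21 -> skip
  v7 WRITE c 43 -> skip
  v8 WRITE d 43 -> keep
  v9 WRITE b 14 -> skip
  v10 WRITE c 18 -> skip
  v11 WRITE a 45 -> skip
  v12 WRITE d 43 -> keep
  v13 WRITE d 13 -> keep
  v14 WRITE b 1 -> skip
  v15 WRITE a 45 -> skip
  v16 WRITE d 30 -> drop (> snap)
  v17 WRITE a 53 -> skip
  v18 WRITE b 42 -> skip
Collected: [(4, 54), (5, 26), (8, 43), (12, 43), (13, 13)]

Answer: v4 54
v5 26
v8 43
v12 43
v13 13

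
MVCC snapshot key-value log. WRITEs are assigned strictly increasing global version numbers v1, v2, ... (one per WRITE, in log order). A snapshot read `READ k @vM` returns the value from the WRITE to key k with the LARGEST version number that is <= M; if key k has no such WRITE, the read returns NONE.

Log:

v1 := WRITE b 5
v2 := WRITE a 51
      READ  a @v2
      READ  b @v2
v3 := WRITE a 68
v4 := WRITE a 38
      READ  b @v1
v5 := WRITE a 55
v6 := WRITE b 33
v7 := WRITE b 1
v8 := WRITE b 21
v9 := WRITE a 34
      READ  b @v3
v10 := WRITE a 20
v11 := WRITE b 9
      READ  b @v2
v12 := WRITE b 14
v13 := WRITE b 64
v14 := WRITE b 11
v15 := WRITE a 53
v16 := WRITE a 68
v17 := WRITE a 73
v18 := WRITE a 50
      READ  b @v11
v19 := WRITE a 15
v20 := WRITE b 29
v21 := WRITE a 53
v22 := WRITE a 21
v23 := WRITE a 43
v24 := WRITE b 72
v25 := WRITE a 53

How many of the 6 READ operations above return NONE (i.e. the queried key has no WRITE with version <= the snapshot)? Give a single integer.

Answer: 0

Derivation:
v1: WRITE b=5  (b history now [(1, 5)])
v2: WRITE a=51  (a history now [(2, 51)])
READ a @v2: history=[(2, 51)] -> pick v2 -> 51
READ b @v2: history=[(1, 5)] -> pick v1 -> 5
v3: WRITE a=68  (a history now [(2, 51), (3, 68)])
v4: WRITE a=38  (a history now [(2, 51), (3, 68), (4, 38)])
READ b @v1: history=[(1, 5)] -> pick v1 -> 5
v5: WRITE a=55  (a history now [(2, 51), (3, 68), (4, 38), (5, 55)])
v6: WRITE b=33  (b history now [(1, 5), (6, 33)])
v7: WRITE b=1  (b history now [(1, 5), (6, 33), (7, 1)])
v8: WRITE b=21  (b history now [(1, 5), (6, 33), (7, 1), (8, 21)])
v9: WRITE a=34  (a history now [(2, 51), (3, 68), (4, 38), (5, 55), (9, 34)])
READ b @v3: history=[(1, 5), (6, 33), (7, 1), (8, 21)] -> pick v1 -> 5
v10: WRITE a=20  (a history now [(2, 51), (3, 68), (4, 38), (5, 55), (9, 34), (10, 20)])
v11: WRITE b=9  (b history now [(1, 5), (6, 33), (7, 1), (8, 21), (11, 9)])
READ b @v2: history=[(1, 5), (6, 33), (7, 1), (8, 21), (11, 9)] -> pick v1 -> 5
v12: WRITE b=14  (b history now [(1, 5), (6, 33), (7, 1), (8, 21), (11, 9), (12, 14)])
v13: WRITE b=64  (b history now [(1, 5), (6, 33), (7, 1), (8, 21), (11, 9), (12, 14), (13, 64)])
v14: WRITE b=11  (b history now [(1, 5), (6, 33), (7, 1), (8, 21), (11, 9), (12, 14), (13, 64), (14, 11)])
v15: WRITE a=53  (a history now [(2, 51), (3, 68), (4, 38), (5, 55), (9, 34), (10, 20), (15, 53)])
v16: WRITE a=68  (a history now [(2, 51), (3, 68), (4, 38), (5, 55), (9, 34), (10, 20), (15, 53), (16, 68)])
v17: WRITE a=73  (a history now [(2, 51), (3, 68), (4, 38), (5, 55), (9, 34), (10, 20), (15, 53), (16, 68), (17, 73)])
v18: WRITE a=50  (a history now [(2, 51), (3, 68), (4, 38), (5, 55), (9, 34), (10, 20), (15, 53), (16, 68), (17, 73), (18, 50)])
READ b @v11: history=[(1, 5), (6, 33), (7, 1), (8, 21), (11, 9), (12, 14), (13, 64), (14, 11)] -> pick v11 -> 9
v19: WRITE a=15  (a history now [(2, 51), (3, 68), (4, 38), (5, 55), (9, 34), (10, 20), (15, 53), (16, 68), (17, 73), (18, 50), (19, 15)])
v20: WRITE b=29  (b history now [(1, 5), (6, 33), (7, 1), (8, 21), (11, 9), (12, 14), (13, 64), (14, 11), (20, 29)])
v21: WRITE a=53  (a history now [(2, 51), (3, 68), (4, 38), (5, 55), (9, 34), (10, 20), (15, 53), (16, 68), (17, 73), (18, 50), (19, 15), (21, 53)])
v22: WRITE a=21  (a history now [(2, 51), (3, 68), (4, 38), (5, 55), (9, 34), (10, 20), (15, 53), (16, 68), (17, 73), (18, 50), (19, 15), (21, 53), (22, 21)])
v23: WRITE a=43  (a history now [(2, 51), (3, 68), (4, 38), (5, 55), (9, 34), (10, 20), (15, 53), (16, 68), (17, 73), (18, 50), (19, 15), (21, 53), (22, 21), (23, 43)])
v24: WRITE b=72  (b history now [(1, 5), (6, 33), (7, 1), (8, 21), (11, 9), (12, 14), (13, 64), (14, 11), (20, 29), (24, 72)])
v25: WRITE a=53  (a history now [(2, 51), (3, 68), (4, 38), (5, 55), (9, 34), (10, 20), (15, 53), (16, 68), (17, 73), (18, 50), (19, 15), (21, 53), (22, 21), (23, 43), (25, 53)])
Read results in order: ['51', '5', '5', '5', '5', '9']
NONE count = 0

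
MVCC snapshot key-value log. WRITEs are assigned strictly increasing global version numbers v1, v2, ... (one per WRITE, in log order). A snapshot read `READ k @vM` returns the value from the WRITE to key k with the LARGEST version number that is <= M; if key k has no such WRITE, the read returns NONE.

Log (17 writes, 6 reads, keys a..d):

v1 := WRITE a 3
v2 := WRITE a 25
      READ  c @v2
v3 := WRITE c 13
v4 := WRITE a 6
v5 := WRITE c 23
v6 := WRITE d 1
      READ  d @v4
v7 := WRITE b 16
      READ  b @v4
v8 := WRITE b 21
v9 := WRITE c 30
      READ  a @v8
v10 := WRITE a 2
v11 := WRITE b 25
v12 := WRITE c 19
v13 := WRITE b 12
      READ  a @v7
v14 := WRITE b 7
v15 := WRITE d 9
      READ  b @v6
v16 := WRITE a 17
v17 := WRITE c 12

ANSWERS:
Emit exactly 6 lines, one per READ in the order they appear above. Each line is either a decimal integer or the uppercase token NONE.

Answer: NONE
NONE
NONE
6
6
NONE

Derivation:
v1: WRITE a=3  (a history now [(1, 3)])
v2: WRITE a=25  (a history now [(1, 3), (2, 25)])
READ c @v2: history=[] -> no version <= 2 -> NONE
v3: WRITE c=13  (c history now [(3, 13)])
v4: WRITE a=6  (a history now [(1, 3), (2, 25), (4, 6)])
v5: WRITE c=23  (c history now [(3, 13), (5, 23)])
v6: WRITE d=1  (d history now [(6, 1)])
READ d @v4: history=[(6, 1)] -> no version <= 4 -> NONE
v7: WRITE b=16  (b history now [(7, 16)])
READ b @v4: history=[(7, 16)] -> no version <= 4 -> NONE
v8: WRITE b=21  (b history now [(7, 16), (8, 21)])
v9: WRITE c=30  (c history now [(3, 13), (5, 23), (9, 30)])
READ a @v8: history=[(1, 3), (2, 25), (4, 6)] -> pick v4 -> 6
v10: WRITE a=2  (a history now [(1, 3), (2, 25), (4, 6), (10, 2)])
v11: WRITE b=25  (b history now [(7, 16), (8, 21), (11, 25)])
v12: WRITE c=19  (c history now [(3, 13), (5, 23), (9, 30), (12, 19)])
v13: WRITE b=12  (b history now [(7, 16), (8, 21), (11, 25), (13, 12)])
READ a @v7: history=[(1, 3), (2, 25), (4, 6), (10, 2)] -> pick v4 -> 6
v14: WRITE b=7  (b history now [(7, 16), (8, 21), (11, 25), (13, 12), (14, 7)])
v15: WRITE d=9  (d history now [(6, 1), (15, 9)])
READ b @v6: history=[(7, 16), (8, 21), (11, 25), (13, 12), (14, 7)] -> no version <= 6 -> NONE
v16: WRITE a=17  (a history now [(1, 3), (2, 25), (4, 6), (10, 2), (16, 17)])
v17: WRITE c=12  (c history now [(3, 13), (5, 23), (9, 30), (12, 19), (17, 12)])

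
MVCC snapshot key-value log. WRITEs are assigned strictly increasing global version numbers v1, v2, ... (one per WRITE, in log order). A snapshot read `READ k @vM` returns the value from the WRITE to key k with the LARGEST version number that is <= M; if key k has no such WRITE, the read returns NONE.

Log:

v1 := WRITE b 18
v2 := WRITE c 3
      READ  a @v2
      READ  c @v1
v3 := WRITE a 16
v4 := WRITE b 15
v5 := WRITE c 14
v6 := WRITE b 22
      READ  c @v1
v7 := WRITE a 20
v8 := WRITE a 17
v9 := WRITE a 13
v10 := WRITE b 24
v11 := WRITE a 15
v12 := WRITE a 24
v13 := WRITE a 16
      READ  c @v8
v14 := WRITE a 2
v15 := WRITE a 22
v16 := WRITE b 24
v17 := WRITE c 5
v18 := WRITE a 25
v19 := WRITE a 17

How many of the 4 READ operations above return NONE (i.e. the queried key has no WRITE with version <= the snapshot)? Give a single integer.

Answer: 3

Derivation:
v1: WRITE b=18  (b history now [(1, 18)])
v2: WRITE c=3  (c history now [(2, 3)])
READ a @v2: history=[] -> no version <= 2 -> NONE
READ c @v1: history=[(2, 3)] -> no version <= 1 -> NONE
v3: WRITE a=16  (a history now [(3, 16)])
v4: WRITE b=15  (b history now [(1, 18), (4, 15)])
v5: WRITE c=14  (c history now [(2, 3), (5, 14)])
v6: WRITE b=22  (b history now [(1, 18), (4, 15), (6, 22)])
READ c @v1: history=[(2, 3), (5, 14)] -> no version <= 1 -> NONE
v7: WRITE a=20  (a history now [(3, 16), (7, 20)])
v8: WRITE a=17  (a history now [(3, 16), (7, 20), (8, 17)])
v9: WRITE a=13  (a history now [(3, 16), (7, 20), (8, 17), (9, 13)])
v10: WRITE b=24  (b history now [(1, 18), (4, 15), (6, 22), (10, 24)])
v11: WRITE a=15  (a history now [(3, 16), (7, 20), (8, 17), (9, 13), (11, 15)])
v12: WRITE a=24  (a history now [(3, 16), (7, 20), (8, 17), (9, 13), (11, 15), (12, 24)])
v13: WRITE a=16  (a history now [(3, 16), (7, 20), (8, 17), (9, 13), (11, 15), (12, 24), (13, 16)])
READ c @v8: history=[(2, 3), (5, 14)] -> pick v5 -> 14
v14: WRITE a=2  (a history now [(3, 16), (7, 20), (8, 17), (9, 13), (11, 15), (12, 24), (13, 16), (14, 2)])
v15: WRITE a=22  (a history now [(3, 16), (7, 20), (8, 17), (9, 13), (11, 15), (12, 24), (13, 16), (14, 2), (15, 22)])
v16: WRITE b=24  (b history now [(1, 18), (4, 15), (6, 22), (10, 24), (16, 24)])
v17: WRITE c=5  (c history now [(2, 3), (5, 14), (17, 5)])
v18: WRITE a=25  (a history now [(3, 16), (7, 20), (8, 17), (9, 13), (11, 15), (12, 24), (13, 16), (14, 2), (15, 22), (18, 25)])
v19: WRITE a=17  (a history now [(3, 16), (7, 20), (8, 17), (9, 13), (11, 15), (12, 24), (13, 16), (14, 2), (15, 22), (18, 25), (19, 17)])
Read results in order: ['NONE', 'NONE', 'NONE', '14']
NONE count = 3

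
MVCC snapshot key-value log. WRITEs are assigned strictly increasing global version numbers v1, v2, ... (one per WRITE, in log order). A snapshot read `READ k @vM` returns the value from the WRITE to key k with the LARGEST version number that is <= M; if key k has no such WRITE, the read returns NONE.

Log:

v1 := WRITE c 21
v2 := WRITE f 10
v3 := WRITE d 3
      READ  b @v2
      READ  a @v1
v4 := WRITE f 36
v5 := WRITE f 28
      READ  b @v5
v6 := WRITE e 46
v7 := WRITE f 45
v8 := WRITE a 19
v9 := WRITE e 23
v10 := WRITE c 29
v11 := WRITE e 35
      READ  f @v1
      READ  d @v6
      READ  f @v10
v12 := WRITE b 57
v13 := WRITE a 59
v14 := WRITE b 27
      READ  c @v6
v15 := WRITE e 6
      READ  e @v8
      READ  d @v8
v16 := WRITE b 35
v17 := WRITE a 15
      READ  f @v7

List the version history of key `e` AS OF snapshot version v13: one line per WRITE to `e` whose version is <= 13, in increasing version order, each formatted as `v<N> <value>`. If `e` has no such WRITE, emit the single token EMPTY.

Scan writes for key=e with version <= 13:
  v1 WRITE c 21 -> skip
  v2 WRITE f 10 -> skip
  v3 WRITE d 3 -> skip
  v4 WRITE f 36 -> skip
  v5 WRITE f 28 -> skip
  v6 WRITE e 46 -> keep
  v7 WRITE f 45 -> skip
  v8 WRITE a 19 -> skip
  v9 WRITE e 23 -> keep
  v10 WRITE c 29 -> skip
  v11 WRITE e 35 -> keep
  v12 WRITE b 57 -> skip
  v13 WRITE a 59 -> skip
  v14 WRITE b 27 -> skip
  v15 WRITE e 6 -> drop (> snap)
  v16 WRITE b 35 -> skip
  v17 WRITE a 15 -> skip
Collected: [(6, 46), (9, 23), (11, 35)]

Answer: v6 46
v9 23
v11 35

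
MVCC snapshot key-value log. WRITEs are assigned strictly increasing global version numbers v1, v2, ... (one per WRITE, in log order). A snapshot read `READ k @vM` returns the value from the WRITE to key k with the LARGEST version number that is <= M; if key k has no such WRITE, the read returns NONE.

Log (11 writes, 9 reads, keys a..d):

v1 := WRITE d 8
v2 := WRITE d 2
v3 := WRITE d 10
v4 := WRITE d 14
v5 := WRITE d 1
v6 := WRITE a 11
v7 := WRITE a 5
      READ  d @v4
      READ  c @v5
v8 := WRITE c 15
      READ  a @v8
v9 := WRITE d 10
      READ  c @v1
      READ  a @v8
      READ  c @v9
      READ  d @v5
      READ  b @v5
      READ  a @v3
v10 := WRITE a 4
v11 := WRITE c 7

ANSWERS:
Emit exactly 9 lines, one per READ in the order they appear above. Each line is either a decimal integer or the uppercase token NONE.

Answer: 14
NONE
5
NONE
5
15
1
NONE
NONE

Derivation:
v1: WRITE d=8  (d history now [(1, 8)])
v2: WRITE d=2  (d history now [(1, 8), (2, 2)])
v3: WRITE d=10  (d history now [(1, 8), (2, 2), (3, 10)])
v4: WRITE d=14  (d history now [(1, 8), (2, 2), (3, 10), (4, 14)])
v5: WRITE d=1  (d history now [(1, 8), (2, 2), (3, 10), (4, 14), (5, 1)])
v6: WRITE a=11  (a history now [(6, 11)])
v7: WRITE a=5  (a history now [(6, 11), (7, 5)])
READ d @v4: history=[(1, 8), (2, 2), (3, 10), (4, 14), (5, 1)] -> pick v4 -> 14
READ c @v5: history=[] -> no version <= 5 -> NONE
v8: WRITE c=15  (c history now [(8, 15)])
READ a @v8: history=[(6, 11), (7, 5)] -> pick v7 -> 5
v9: WRITE d=10  (d history now [(1, 8), (2, 2), (3, 10), (4, 14), (5, 1), (9, 10)])
READ c @v1: history=[(8, 15)] -> no version <= 1 -> NONE
READ a @v8: history=[(6, 11), (7, 5)] -> pick v7 -> 5
READ c @v9: history=[(8, 15)] -> pick v8 -> 15
READ d @v5: history=[(1, 8), (2, 2), (3, 10), (4, 14), (5, 1), (9, 10)] -> pick v5 -> 1
READ b @v5: history=[] -> no version <= 5 -> NONE
READ a @v3: history=[(6, 11), (7, 5)] -> no version <= 3 -> NONE
v10: WRITE a=4  (a history now [(6, 11), (7, 5), (10, 4)])
v11: WRITE c=7  (c history now [(8, 15), (11, 7)])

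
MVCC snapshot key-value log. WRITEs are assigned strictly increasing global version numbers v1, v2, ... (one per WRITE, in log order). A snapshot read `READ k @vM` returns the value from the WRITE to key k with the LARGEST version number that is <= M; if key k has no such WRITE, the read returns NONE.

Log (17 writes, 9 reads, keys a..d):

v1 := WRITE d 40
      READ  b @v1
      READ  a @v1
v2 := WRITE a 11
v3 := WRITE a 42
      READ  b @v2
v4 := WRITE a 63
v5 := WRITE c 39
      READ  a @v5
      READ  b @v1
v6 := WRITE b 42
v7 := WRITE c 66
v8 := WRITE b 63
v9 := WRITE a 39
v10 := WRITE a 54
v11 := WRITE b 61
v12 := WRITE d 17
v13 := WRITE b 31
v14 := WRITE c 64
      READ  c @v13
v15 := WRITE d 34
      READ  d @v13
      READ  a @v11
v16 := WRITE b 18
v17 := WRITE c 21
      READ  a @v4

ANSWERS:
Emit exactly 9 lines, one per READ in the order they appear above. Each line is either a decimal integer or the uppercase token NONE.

v1: WRITE d=40  (d history now [(1, 40)])
READ b @v1: history=[] -> no version <= 1 -> NONE
READ a @v1: history=[] -> no version <= 1 -> NONE
v2: WRITE a=11  (a history now [(2, 11)])
v3: WRITE a=42  (a history now [(2, 11), (3, 42)])
READ b @v2: history=[] -> no version <= 2 -> NONE
v4: WRITE a=63  (a history now [(2, 11), (3, 42), (4, 63)])
v5: WRITE c=39  (c history now [(5, 39)])
READ a @v5: history=[(2, 11), (3, 42), (4, 63)] -> pick v4 -> 63
READ b @v1: history=[] -> no version <= 1 -> NONE
v6: WRITE b=42  (b history now [(6, 42)])
v7: WRITE c=66  (c history now [(5, 39), (7, 66)])
v8: WRITE b=63  (b history now [(6, 42), (8, 63)])
v9: WRITE a=39  (a history now [(2, 11), (3, 42), (4, 63), (9, 39)])
v10: WRITE a=54  (a history now [(2, 11), (3, 42), (4, 63), (9, 39), (10, 54)])
v11: WRITE b=61  (b history now [(6, 42), (8, 63), (11, 61)])
v12: WRITE d=17  (d history now [(1, 40), (12, 17)])
v13: WRITE b=31  (b history now [(6, 42), (8, 63), (11, 61), (13, 31)])
v14: WRITE c=64  (c history now [(5, 39), (7, 66), (14, 64)])
READ c @v13: history=[(5, 39), (7, 66), (14, 64)] -> pick v7 -> 66
v15: WRITE d=34  (d history now [(1, 40), (12, 17), (15, 34)])
READ d @v13: history=[(1, 40), (12, 17), (15, 34)] -> pick v12 -> 17
READ a @v11: history=[(2, 11), (3, 42), (4, 63), (9, 39), (10, 54)] -> pick v10 -> 54
v16: WRITE b=18  (b history now [(6, 42), (8, 63), (11, 61), (13, 31), (16, 18)])
v17: WRITE c=21  (c history now [(5, 39), (7, 66), (14, 64), (17, 21)])
READ a @v4: history=[(2, 11), (3, 42), (4, 63), (9, 39), (10, 54)] -> pick v4 -> 63

Answer: NONE
NONE
NONE
63
NONE
66
17
54
63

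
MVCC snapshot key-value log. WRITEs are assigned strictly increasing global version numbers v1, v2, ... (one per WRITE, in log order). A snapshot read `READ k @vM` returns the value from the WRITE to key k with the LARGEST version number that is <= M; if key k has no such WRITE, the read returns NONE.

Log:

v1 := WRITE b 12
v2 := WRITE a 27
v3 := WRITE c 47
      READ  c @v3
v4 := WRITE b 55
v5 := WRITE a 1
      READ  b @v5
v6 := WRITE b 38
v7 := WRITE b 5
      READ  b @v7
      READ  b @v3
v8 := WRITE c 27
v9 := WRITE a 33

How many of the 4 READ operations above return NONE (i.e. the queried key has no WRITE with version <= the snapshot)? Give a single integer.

v1: WRITE b=12  (b history now [(1, 12)])
v2: WRITE a=27  (a history now [(2, 27)])
v3: WRITE c=47  (c history now [(3, 47)])
READ c @v3: history=[(3, 47)] -> pick v3 -> 47
v4: WRITE b=55  (b history now [(1, 12), (4, 55)])
v5: WRITE a=1  (a history now [(2, 27), (5, 1)])
READ b @v5: history=[(1, 12), (4, 55)] -> pick v4 -> 55
v6: WRITE b=38  (b history now [(1, 12), (4, 55), (6, 38)])
v7: WRITE b=5  (b history now [(1, 12), (4, 55), (6, 38), (7, 5)])
READ b @v7: history=[(1, 12), (4, 55), (6, 38), (7, 5)] -> pick v7 -> 5
READ b @v3: history=[(1, 12), (4, 55), (6, 38), (7, 5)] -> pick v1 -> 12
v8: WRITE c=27  (c history now [(3, 47), (8, 27)])
v9: WRITE a=33  (a history now [(2, 27), (5, 1), (9, 33)])
Read results in order: ['47', '55', '5', '12']
NONE count = 0

Answer: 0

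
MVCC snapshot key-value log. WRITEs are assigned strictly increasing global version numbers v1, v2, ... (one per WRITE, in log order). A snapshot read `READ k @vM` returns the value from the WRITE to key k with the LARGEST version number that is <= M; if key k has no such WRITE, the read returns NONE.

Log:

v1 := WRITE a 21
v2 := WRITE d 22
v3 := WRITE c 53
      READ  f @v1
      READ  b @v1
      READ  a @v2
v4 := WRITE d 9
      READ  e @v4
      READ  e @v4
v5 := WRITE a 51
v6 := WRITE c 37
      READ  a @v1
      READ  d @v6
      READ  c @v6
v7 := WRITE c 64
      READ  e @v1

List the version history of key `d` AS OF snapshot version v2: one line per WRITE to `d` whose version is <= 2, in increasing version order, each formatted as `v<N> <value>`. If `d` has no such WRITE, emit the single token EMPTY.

Scan writes for key=d with version <= 2:
  v1 WRITE a 21 -> skip
  v2 WRITE d 22 -> keep
  v3 WRITE c 53 -> skip
  v4 WRITE d 9 -> drop (> snap)
  v5 WRITE a 51 -> skip
  v6 WRITE c 37 -> skip
  v7 WRITE c 64 -> skip
Collected: [(2, 22)]

Answer: v2 22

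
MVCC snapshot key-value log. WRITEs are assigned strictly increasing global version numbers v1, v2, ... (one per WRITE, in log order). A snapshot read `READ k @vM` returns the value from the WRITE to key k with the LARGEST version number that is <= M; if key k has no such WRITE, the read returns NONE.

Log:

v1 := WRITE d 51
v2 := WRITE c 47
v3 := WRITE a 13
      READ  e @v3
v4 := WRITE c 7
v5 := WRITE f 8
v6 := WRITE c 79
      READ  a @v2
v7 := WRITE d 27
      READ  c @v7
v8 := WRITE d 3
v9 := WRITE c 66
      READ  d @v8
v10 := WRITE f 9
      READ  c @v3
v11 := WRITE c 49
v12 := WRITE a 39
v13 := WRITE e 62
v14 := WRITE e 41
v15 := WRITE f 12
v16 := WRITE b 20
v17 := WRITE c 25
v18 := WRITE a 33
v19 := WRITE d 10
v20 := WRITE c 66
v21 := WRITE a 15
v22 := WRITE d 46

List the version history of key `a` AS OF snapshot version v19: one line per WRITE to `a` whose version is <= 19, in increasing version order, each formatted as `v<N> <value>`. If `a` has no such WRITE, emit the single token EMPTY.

Answer: v3 13
v12 39
v18 33

Derivation:
Scan writes for key=a with version <= 19:
  v1 WRITE d 51 -> skip
  v2 WRITE c 47 -> skip
  v3 WRITE a 13 -> keep
  v4 WRITE c 7 -> skip
  v5 WRITE f 8 -> skip
  v6 WRITE c 79 -> skip
  v7 WRITE d 27 -> skip
  v8 WRITE d 3 -> skip
  v9 WRITE c 66 -> skip
  v10 WRITE f 9 -> skip
  v11 WRITE c 49 -> skip
  v12 WRITE a 39 -> keep
  v13 WRITE e 62 -> skip
  v14 WRITE e 41 -> skip
  v15 WRITE f 12 -> skip
  v16 WRITE b 20 -> skip
  v17 WRITE c 25 -> skip
  v18 WRITE a 33 -> keep
  v19 WRITE d 10 -> skip
  v20 WRITE c 66 -> skip
  v21 WRITE a 15 -> drop (> snap)
  v22 WRITE d 46 -> skip
Collected: [(3, 13), (12, 39), (18, 33)]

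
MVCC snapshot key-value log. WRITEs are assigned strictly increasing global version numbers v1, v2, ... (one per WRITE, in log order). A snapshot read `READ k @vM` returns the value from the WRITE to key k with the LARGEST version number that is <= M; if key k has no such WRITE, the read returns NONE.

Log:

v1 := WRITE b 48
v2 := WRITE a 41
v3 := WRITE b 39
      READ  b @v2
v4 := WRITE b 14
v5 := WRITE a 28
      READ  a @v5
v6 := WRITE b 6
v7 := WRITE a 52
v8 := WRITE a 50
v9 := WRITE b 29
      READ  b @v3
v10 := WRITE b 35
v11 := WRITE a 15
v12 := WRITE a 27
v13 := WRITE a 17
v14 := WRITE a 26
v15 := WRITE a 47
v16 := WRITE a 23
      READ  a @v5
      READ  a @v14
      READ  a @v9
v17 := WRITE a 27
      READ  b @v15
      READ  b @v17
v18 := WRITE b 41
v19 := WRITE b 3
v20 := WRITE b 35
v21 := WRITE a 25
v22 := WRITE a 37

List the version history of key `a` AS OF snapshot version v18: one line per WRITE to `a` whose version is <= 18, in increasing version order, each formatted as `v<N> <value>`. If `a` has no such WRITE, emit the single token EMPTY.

Answer: v2 41
v5 28
v7 52
v8 50
v11 15
v12 27
v13 17
v14 26
v15 47
v16 23
v17 27

Derivation:
Scan writes for key=a with version <= 18:
  v1 WRITE b 48 -> skip
  v2 WRITE a 41 -> keep
  v3 WRITE b 39 -> skip
  v4 WRITE b 14 -> skip
  v5 WRITE a 28 -> keep
  v6 WRITE b 6 -> skip
  v7 WRITE a 52 -> keep
  v8 WRITE a 50 -> keep
  v9 WRITE b 29 -> skip
  v10 WRITE b 35 -> skip
  v11 WRITE a 15 -> keep
  v12 WRITE a 27 -> keep
  v13 WRITE a 17 -> keep
  v14 WRITE a 26 -> keep
  v15 WRITE a 47 -> keep
  v16 WRITE a 23 -> keep
  v17 WRITE a 27 -> keep
  v18 WRITE b 41 -> skip
  v19 WRITE b 3 -> skip
  v20 WRITE b 35 -> skip
  v21 WRITE a 25 -> drop (> snap)
  v22 WRITE a 37 -> drop (> snap)
Collected: [(2, 41), (5, 28), (7, 52), (8, 50), (11, 15), (12, 27), (13, 17), (14, 26), (15, 47), (16, 23), (17, 27)]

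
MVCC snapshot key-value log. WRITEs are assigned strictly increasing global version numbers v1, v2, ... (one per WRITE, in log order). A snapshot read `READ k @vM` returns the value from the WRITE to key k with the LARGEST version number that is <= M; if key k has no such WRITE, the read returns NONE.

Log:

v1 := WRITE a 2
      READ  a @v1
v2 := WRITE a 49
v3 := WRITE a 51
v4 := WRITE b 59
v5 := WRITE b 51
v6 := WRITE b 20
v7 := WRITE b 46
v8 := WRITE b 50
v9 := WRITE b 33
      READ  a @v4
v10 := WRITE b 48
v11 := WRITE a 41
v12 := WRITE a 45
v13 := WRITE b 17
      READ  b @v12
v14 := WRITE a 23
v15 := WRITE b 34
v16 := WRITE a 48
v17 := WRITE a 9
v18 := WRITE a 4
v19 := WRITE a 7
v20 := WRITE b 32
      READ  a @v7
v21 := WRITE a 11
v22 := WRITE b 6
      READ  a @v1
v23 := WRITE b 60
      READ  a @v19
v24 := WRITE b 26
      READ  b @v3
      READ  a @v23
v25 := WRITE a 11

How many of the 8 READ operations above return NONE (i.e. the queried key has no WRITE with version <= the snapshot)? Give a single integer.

Answer: 1

Derivation:
v1: WRITE a=2  (a history now [(1, 2)])
READ a @v1: history=[(1, 2)] -> pick v1 -> 2
v2: WRITE a=49  (a history now [(1, 2), (2, 49)])
v3: WRITE a=51  (a history now [(1, 2), (2, 49), (3, 51)])
v4: WRITE b=59  (b history now [(4, 59)])
v5: WRITE b=51  (b history now [(4, 59), (5, 51)])
v6: WRITE b=20  (b history now [(4, 59), (5, 51), (6, 20)])
v7: WRITE b=46  (b history now [(4, 59), (5, 51), (6, 20), (7, 46)])
v8: WRITE b=50  (b history now [(4, 59), (5, 51), (6, 20), (7, 46), (8, 50)])
v9: WRITE b=33  (b history now [(4, 59), (5, 51), (6, 20), (7, 46), (8, 50), (9, 33)])
READ a @v4: history=[(1, 2), (2, 49), (3, 51)] -> pick v3 -> 51
v10: WRITE b=48  (b history now [(4, 59), (5, 51), (6, 20), (7, 46), (8, 50), (9, 33), (10, 48)])
v11: WRITE a=41  (a history now [(1, 2), (2, 49), (3, 51), (11, 41)])
v12: WRITE a=45  (a history now [(1, 2), (2, 49), (3, 51), (11, 41), (12, 45)])
v13: WRITE b=17  (b history now [(4, 59), (5, 51), (6, 20), (7, 46), (8, 50), (9, 33), (10, 48), (13, 17)])
READ b @v12: history=[(4, 59), (5, 51), (6, 20), (7, 46), (8, 50), (9, 33), (10, 48), (13, 17)] -> pick v10 -> 48
v14: WRITE a=23  (a history now [(1, 2), (2, 49), (3, 51), (11, 41), (12, 45), (14, 23)])
v15: WRITE b=34  (b history now [(4, 59), (5, 51), (6, 20), (7, 46), (8, 50), (9, 33), (10, 48), (13, 17), (15, 34)])
v16: WRITE a=48  (a history now [(1, 2), (2, 49), (3, 51), (11, 41), (12, 45), (14, 23), (16, 48)])
v17: WRITE a=9  (a history now [(1, 2), (2, 49), (3, 51), (11, 41), (12, 45), (14, 23), (16, 48), (17, 9)])
v18: WRITE a=4  (a history now [(1, 2), (2, 49), (3, 51), (11, 41), (12, 45), (14, 23), (16, 48), (17, 9), (18, 4)])
v19: WRITE a=7  (a history now [(1, 2), (2, 49), (3, 51), (11, 41), (12, 45), (14, 23), (16, 48), (17, 9), (18, 4), (19, 7)])
v20: WRITE b=32  (b history now [(4, 59), (5, 51), (6, 20), (7, 46), (8, 50), (9, 33), (10, 48), (13, 17), (15, 34), (20, 32)])
READ a @v7: history=[(1, 2), (2, 49), (3, 51), (11, 41), (12, 45), (14, 23), (16, 48), (17, 9), (18, 4), (19, 7)] -> pick v3 -> 51
v21: WRITE a=11  (a history now [(1, 2), (2, 49), (3, 51), (11, 41), (12, 45), (14, 23), (16, 48), (17, 9), (18, 4), (19, 7), (21, 11)])
v22: WRITE b=6  (b history now [(4, 59), (5, 51), (6, 20), (7, 46), (8, 50), (9, 33), (10, 48), (13, 17), (15, 34), (20, 32), (22, 6)])
READ a @v1: history=[(1, 2), (2, 49), (3, 51), (11, 41), (12, 45), (14, 23), (16, 48), (17, 9), (18, 4), (19, 7), (21, 11)] -> pick v1 -> 2
v23: WRITE b=60  (b history now [(4, 59), (5, 51), (6, 20), (7, 46), (8, 50), (9, 33), (10, 48), (13, 17), (15, 34), (20, 32), (22, 6), (23, 60)])
READ a @v19: history=[(1, 2), (2, 49), (3, 51), (11, 41), (12, 45), (14, 23), (16, 48), (17, 9), (18, 4), (19, 7), (21, 11)] -> pick v19 -> 7
v24: WRITE b=26  (b history now [(4, 59), (5, 51), (6, 20), (7, 46), (8, 50), (9, 33), (10, 48), (13, 17), (15, 34), (20, 32), (22, 6), (23, 60), (24, 26)])
READ b @v3: history=[(4, 59), (5, 51), (6, 20), (7, 46), (8, 50), (9, 33), (10, 48), (13, 17), (15, 34), (20, 32), (22, 6), (23, 60), (24, 26)] -> no version <= 3 -> NONE
READ a @v23: history=[(1, 2), (2, 49), (3, 51), (11, 41), (12, 45), (14, 23), (16, 48), (17, 9), (18, 4), (19, 7), (21, 11)] -> pick v21 -> 11
v25: WRITE a=11  (a history now [(1, 2), (2, 49), (3, 51), (11, 41), (12, 45), (14, 23), (16, 48), (17, 9), (18, 4), (19, 7), (21, 11), (25, 11)])
Read results in order: ['2', '51', '48', '51', '2', '7', 'NONE', '11']
NONE count = 1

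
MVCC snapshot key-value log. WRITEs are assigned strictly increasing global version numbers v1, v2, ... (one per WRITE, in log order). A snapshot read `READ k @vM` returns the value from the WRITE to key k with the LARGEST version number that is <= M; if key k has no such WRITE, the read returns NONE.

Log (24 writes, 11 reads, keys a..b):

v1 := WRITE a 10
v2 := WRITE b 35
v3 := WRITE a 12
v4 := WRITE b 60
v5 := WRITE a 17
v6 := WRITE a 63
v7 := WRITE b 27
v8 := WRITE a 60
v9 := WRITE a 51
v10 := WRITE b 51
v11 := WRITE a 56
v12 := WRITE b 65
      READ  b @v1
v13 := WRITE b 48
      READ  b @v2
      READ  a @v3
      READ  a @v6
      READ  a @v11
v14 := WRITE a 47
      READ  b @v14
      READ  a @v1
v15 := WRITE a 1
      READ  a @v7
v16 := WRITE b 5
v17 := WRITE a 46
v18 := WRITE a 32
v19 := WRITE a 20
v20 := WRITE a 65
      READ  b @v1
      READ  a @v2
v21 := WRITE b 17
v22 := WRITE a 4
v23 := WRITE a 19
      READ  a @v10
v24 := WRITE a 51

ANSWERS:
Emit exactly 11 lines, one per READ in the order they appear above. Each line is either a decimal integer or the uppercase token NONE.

v1: WRITE a=10  (a history now [(1, 10)])
v2: WRITE b=35  (b history now [(2, 35)])
v3: WRITE a=12  (a history now [(1, 10), (3, 12)])
v4: WRITE b=60  (b history now [(2, 35), (4, 60)])
v5: WRITE a=17  (a history now [(1, 10), (3, 12), (5, 17)])
v6: WRITE a=63  (a history now [(1, 10), (3, 12), (5, 17), (6, 63)])
v7: WRITE b=27  (b history now [(2, 35), (4, 60), (7, 27)])
v8: WRITE a=60  (a history now [(1, 10), (3, 12), (5, 17), (6, 63), (8, 60)])
v9: WRITE a=51  (a history now [(1, 10), (3, 12), (5, 17), (6, 63), (8, 60), (9, 51)])
v10: WRITE b=51  (b history now [(2, 35), (4, 60), (7, 27), (10, 51)])
v11: WRITE a=56  (a history now [(1, 10), (3, 12), (5, 17), (6, 63), (8, 60), (9, 51), (11, 56)])
v12: WRITE b=65  (b history now [(2, 35), (4, 60), (7, 27), (10, 51), (12, 65)])
READ b @v1: history=[(2, 35), (4, 60), (7, 27), (10, 51), (12, 65)] -> no version <= 1 -> NONE
v13: WRITE b=48  (b history now [(2, 35), (4, 60), (7, 27), (10, 51), (12, 65), (13, 48)])
READ b @v2: history=[(2, 35), (4, 60), (7, 27), (10, 51), (12, 65), (13, 48)] -> pick v2 -> 35
READ a @v3: history=[(1, 10), (3, 12), (5, 17), (6, 63), (8, 60), (9, 51), (11, 56)] -> pick v3 -> 12
READ a @v6: history=[(1, 10), (3, 12), (5, 17), (6, 63), (8, 60), (9, 51), (11, 56)] -> pick v6 -> 63
READ a @v11: history=[(1, 10), (3, 12), (5, 17), (6, 63), (8, 60), (9, 51), (11, 56)] -> pick v11 -> 56
v14: WRITE a=47  (a history now [(1, 10), (3, 12), (5, 17), (6, 63), (8, 60), (9, 51), (11, 56), (14, 47)])
READ b @v14: history=[(2, 35), (4, 60), (7, 27), (10, 51), (12, 65), (13, 48)] -> pick v13 -> 48
READ a @v1: history=[(1, 10), (3, 12), (5, 17), (6, 63), (8, 60), (9, 51), (11, 56), (14, 47)] -> pick v1 -> 10
v15: WRITE a=1  (a history now [(1, 10), (3, 12), (5, 17), (6, 63), (8, 60), (9, 51), (11, 56), (14, 47), (15, 1)])
READ a @v7: history=[(1, 10), (3, 12), (5, 17), (6, 63), (8, 60), (9, 51), (11, 56), (14, 47), (15, 1)] -> pick v6 -> 63
v16: WRITE b=5  (b history now [(2, 35), (4, 60), (7, 27), (10, 51), (12, 65), (13, 48), (16, 5)])
v17: WRITE a=46  (a history now [(1, 10), (3, 12), (5, 17), (6, 63), (8, 60), (9, 51), (11, 56), (14, 47), (15, 1), (17, 46)])
v18: WRITE a=32  (a history now [(1, 10), (3, 12), (5, 17), (6, 63), (8, 60), (9, 51), (11, 56), (14, 47), (15, 1), (17, 46), (18, 32)])
v19: WRITE a=20  (a history now [(1, 10), (3, 12), (5, 17), (6, 63), (8, 60), (9, 51), (11, 56), (14, 47), (15, 1), (17, 46), (18, 32), (19, 20)])
v20: WRITE a=65  (a history now [(1, 10), (3, 12), (5, 17), (6, 63), (8, 60), (9, 51), (11, 56), (14, 47), (15, 1), (17, 46), (18, 32), (19, 20), (20, 65)])
READ b @v1: history=[(2, 35), (4, 60), (7, 27), (10, 51), (12, 65), (13, 48), (16, 5)] -> no version <= 1 -> NONE
READ a @v2: history=[(1, 10), (3, 12), (5, 17), (6, 63), (8, 60), (9, 51), (11, 56), (14, 47), (15, 1), (17, 46), (18, 32), (19, 20), (20, 65)] -> pick v1 -> 10
v21: WRITE b=17  (b history now [(2, 35), (4, 60), (7, 27), (10, 51), (12, 65), (13, 48), (16, 5), (21, 17)])
v22: WRITE a=4  (a history now [(1, 10), (3, 12), (5, 17), (6, 63), (8, 60), (9, 51), (11, 56), (14, 47), (15, 1), (17, 46), (18, 32), (19, 20), (20, 65), (22, 4)])
v23: WRITE a=19  (a history now [(1, 10), (3, 12), (5, 17), (6, 63), (8, 60), (9, 51), (11, 56), (14, 47), (15, 1), (17, 46), (18, 32), (19, 20), (20, 65), (22, 4), (23, 19)])
READ a @v10: history=[(1, 10), (3, 12), (5, 17), (6, 63), (8, 60), (9, 51), (11, 56), (14, 47), (15, 1), (17, 46), (18, 32), (19, 20), (20, 65), (22, 4), (23, 19)] -> pick v9 -> 51
v24: WRITE a=51  (a history now [(1, 10), (3, 12), (5, 17), (6, 63), (8, 60), (9, 51), (11, 56), (14, 47), (15, 1), (17, 46), (18, 32), (19, 20), (20, 65), (22, 4), (23, 19), (24, 51)])

Answer: NONE
35
12
63
56
48
10
63
NONE
10
51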